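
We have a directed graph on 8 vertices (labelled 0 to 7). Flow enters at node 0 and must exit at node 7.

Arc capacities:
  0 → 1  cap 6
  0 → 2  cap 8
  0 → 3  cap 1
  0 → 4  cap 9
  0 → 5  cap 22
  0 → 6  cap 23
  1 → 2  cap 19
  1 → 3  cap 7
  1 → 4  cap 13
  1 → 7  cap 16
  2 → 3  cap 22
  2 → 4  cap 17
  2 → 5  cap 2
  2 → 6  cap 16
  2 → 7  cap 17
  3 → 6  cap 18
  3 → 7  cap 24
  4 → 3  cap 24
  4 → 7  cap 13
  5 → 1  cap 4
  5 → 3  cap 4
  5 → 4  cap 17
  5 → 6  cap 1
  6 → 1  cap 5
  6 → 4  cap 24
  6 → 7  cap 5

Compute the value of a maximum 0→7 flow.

augment #1: 0→1→7 bottleneck 6, total now 6
augment #2: 0→2→7 bottleneck 8, total now 14
augment #3: 0→3→7 bottleneck 1, total now 15
augment #4: 0→4→7 bottleneck 9, total now 24
augment #5: 0→6→7 bottleneck 5, total now 29
augment #6: 0→5→1→7 bottleneck 4, total now 33
augment #7: 0→5→3→7 bottleneck 4, total now 37
augment #8: 0→5→4→7 bottleneck 4, total now 41
augment #9: 0→6→1→7 bottleneck 5, total now 46
augment #10: 0→5→4→3→7 bottleneck 10, total now 56
augment #11: 0→6→4→3→7 bottleneck 9, total now 65

Maximum flow value: 65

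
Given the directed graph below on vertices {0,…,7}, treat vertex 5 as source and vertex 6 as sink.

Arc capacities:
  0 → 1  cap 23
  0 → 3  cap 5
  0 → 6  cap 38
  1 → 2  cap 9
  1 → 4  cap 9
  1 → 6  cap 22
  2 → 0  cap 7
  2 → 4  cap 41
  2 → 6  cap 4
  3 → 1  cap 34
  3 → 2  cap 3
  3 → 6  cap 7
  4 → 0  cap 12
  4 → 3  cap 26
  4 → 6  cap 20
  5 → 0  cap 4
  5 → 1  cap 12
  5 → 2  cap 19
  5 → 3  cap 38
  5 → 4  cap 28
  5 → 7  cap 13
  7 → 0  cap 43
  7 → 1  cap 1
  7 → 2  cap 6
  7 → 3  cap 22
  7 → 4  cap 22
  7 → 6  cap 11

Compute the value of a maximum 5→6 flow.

augment #1: 5→0→6 bottleneck 4, total now 4
augment #2: 5→1→6 bottleneck 12, total now 16
augment #3: 5→2→6 bottleneck 4, total now 20
augment #4: 5→3→6 bottleneck 7, total now 27
augment #5: 5→4→6 bottleneck 20, total now 47
augment #6: 5→7→6 bottleneck 11, total now 58
augment #7: 5→2→0→6 bottleneck 7, total now 65
augment #8: 5→3→1→6 bottleneck 10, total now 75
augment #9: 5→4→0→6 bottleneck 8, total now 83
augment #10: 5→7→0→6 bottleneck 2, total now 85
augment #11: 5→2→4→0→6 bottleneck 4, total now 89

Maximum flow value: 89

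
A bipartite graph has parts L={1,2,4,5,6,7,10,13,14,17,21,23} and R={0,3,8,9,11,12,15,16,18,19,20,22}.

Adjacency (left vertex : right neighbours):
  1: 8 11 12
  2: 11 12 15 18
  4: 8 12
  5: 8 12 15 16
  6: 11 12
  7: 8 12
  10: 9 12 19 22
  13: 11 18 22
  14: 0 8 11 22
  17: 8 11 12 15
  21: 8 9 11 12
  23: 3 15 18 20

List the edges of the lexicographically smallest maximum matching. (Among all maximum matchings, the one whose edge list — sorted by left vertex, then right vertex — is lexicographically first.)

Lex-smallest maximum matching: {(1,8), (2,18), (4,12), (5,16), (6,11), (10,19), (13,22), (14,0), (17,15), (21,9), (23,3)}

|M| = 11 (so the lex-smallest maximum matching has 11 edges)
process left vertices in ascending order; for each, take the smallest-labelled available neighbour that still permits 11 edges overall, or leave it unmatched if none does
lex-smallest matching: {1-8, 2-18, 4-12, 5-16, 6-11, 10-19, 13-22, 14-0, 17-15, 21-9, 23-3}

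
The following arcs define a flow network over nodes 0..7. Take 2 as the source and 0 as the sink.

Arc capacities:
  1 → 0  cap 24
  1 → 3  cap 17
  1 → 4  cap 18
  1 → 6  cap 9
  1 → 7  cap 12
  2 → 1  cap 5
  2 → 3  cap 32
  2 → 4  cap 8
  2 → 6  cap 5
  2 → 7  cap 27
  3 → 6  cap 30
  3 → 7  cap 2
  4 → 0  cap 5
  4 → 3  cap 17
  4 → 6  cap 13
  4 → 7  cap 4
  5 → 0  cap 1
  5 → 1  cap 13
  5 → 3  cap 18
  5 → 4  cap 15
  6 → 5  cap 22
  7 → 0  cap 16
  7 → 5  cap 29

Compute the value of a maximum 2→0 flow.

Maximum flow value: 40

augment #1: 2→1→0 bottleneck 5, total now 5
augment #2: 2→4→0 bottleneck 5, total now 10
augment #3: 2→7→0 bottleneck 16, total now 26
augment #4: 2→6→5→0 bottleneck 1, total now 27
augment #5: 2→6→5→1→0 bottleneck 4, total now 31
augment #6: 2→7→5→1→0 bottleneck 9, total now 40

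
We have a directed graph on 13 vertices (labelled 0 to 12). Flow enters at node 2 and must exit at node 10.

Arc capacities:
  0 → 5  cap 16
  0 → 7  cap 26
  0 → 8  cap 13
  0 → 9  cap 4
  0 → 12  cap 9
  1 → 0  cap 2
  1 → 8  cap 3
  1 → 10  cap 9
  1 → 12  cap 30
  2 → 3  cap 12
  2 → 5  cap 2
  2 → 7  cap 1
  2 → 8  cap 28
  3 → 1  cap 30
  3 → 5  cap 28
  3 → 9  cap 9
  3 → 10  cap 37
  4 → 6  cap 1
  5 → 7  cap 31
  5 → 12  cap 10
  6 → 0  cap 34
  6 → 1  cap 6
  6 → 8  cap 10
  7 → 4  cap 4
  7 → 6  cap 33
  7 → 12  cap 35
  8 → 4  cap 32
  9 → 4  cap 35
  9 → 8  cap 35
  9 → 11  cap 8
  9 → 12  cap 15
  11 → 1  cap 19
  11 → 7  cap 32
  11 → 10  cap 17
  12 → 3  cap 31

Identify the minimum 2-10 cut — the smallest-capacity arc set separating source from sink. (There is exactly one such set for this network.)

Min-cut arcs: {(2,3), (2,5), (2,7), (4,6)} (total capacity 16)

augment #1: 2→3→10 push 12
augment #2: 2→5→12→3→10 push 2
augment #3: 2→7→6→1→10 push 1
augment #4: 2→8→4→6→1→10 push 1
max flow = 16; residual-reachable set from 2 gives S-side
cut edges (S→T): {(2,3), (2,5), (2,7), (4,6)} total cap 16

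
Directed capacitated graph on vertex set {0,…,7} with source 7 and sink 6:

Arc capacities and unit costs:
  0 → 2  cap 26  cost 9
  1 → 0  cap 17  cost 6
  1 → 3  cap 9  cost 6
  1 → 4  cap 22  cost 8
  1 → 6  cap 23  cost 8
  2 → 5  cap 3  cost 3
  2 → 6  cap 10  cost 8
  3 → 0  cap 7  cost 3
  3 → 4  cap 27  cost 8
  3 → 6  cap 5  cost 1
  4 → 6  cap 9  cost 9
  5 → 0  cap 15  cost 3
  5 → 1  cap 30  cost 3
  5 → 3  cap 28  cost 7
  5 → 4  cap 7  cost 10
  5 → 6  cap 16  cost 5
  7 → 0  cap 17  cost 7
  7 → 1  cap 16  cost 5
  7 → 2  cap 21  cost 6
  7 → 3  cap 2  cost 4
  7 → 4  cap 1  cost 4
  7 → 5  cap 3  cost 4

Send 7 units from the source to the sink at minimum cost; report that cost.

shortest-cost path #1: 7→3→6 push 2 @ unit cost 5 (adds 10)
shortest-cost path #2: 7→5→6 push 3 @ unit cost 9 (adds 27)
shortest-cost path #3: 7→1→3→6 push 2 @ unit cost 12 (adds 24)
total cost = 61

Minimum cost for 7 units: 61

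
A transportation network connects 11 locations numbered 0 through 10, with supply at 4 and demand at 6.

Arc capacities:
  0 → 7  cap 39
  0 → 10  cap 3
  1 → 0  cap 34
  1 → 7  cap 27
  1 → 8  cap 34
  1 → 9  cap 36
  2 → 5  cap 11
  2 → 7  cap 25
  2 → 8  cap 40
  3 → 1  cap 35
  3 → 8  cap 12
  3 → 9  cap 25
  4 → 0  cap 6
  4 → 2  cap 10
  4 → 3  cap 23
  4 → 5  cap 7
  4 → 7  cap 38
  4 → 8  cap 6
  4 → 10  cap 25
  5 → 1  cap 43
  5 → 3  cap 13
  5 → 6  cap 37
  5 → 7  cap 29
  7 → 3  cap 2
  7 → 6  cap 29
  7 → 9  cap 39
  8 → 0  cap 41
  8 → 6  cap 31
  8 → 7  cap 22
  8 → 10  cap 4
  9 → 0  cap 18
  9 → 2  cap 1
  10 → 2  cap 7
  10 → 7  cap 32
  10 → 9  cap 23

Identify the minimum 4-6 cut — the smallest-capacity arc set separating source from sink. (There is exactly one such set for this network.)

Min-cut arcs: {(2,5), (4,5), (7,6), (8,6)} (total capacity 78)

augment #1: 4→5→6 push 7
augment #2: 4→7→6 push 29
augment #3: 4→8→6 push 6
augment #4: 4→2→5→6 push 10
augment #5: 4→3→8→6 push 12
augment #6: 4→3→1→8→6 push 11
augment #7: 4→10→2→5→6 push 1
augment #8: 4→10→2→8→6 push 2
max flow = 78; residual-reachable set from 4 gives S-side
cut edges (S→T): {(2,5), (4,5), (7,6), (8,6)} total cap 78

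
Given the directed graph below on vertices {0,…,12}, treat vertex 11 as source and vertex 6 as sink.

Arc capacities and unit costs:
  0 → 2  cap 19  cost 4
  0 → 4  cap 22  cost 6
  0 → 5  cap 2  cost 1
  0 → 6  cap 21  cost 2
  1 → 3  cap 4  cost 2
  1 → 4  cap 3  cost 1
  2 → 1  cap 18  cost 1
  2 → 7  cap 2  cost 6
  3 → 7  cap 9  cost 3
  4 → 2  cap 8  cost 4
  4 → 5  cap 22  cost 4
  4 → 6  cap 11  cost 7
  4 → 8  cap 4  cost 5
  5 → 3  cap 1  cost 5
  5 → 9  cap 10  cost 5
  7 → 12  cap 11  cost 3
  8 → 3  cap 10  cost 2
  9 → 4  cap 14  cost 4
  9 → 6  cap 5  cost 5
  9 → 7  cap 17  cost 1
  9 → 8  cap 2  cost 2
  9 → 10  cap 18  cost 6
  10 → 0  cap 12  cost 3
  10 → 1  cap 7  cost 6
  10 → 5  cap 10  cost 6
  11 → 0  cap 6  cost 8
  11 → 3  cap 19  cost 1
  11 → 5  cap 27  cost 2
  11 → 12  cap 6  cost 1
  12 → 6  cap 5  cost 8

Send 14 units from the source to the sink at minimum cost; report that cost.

shortest-cost path #1: 11→12→6 push 5 @ unit cost 9 (adds 45)
shortest-cost path #2: 11→0→6 push 6 @ unit cost 10 (adds 60)
shortest-cost path #3: 11→5→9→6 push 3 @ unit cost 12 (adds 36)
total cost = 141

Minimum cost for 14 units: 141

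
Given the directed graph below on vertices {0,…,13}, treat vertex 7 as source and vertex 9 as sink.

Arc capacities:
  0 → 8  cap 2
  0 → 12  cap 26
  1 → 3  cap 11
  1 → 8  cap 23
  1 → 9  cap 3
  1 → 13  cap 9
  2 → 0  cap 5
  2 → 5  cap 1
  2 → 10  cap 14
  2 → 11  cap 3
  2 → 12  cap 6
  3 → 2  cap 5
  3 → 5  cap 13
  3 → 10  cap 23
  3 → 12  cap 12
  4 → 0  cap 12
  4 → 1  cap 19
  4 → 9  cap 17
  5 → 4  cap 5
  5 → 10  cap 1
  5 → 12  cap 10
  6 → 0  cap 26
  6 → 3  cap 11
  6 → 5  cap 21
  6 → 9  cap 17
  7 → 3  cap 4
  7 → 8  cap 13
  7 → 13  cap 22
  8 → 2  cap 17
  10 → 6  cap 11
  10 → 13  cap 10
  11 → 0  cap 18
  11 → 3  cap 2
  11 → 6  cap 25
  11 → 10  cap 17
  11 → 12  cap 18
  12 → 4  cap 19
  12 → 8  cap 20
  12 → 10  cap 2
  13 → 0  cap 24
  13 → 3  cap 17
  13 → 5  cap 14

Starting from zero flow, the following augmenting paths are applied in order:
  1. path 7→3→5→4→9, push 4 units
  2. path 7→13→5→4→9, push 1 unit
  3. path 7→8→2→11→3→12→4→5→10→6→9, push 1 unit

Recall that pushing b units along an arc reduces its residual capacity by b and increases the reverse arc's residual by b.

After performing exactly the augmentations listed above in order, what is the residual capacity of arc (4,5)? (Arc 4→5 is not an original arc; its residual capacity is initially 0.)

Residual capacity of (4,5): 4

after path 1 (7→3→5→4→9, push 4): res(4,5)=4
after path 2 (7→13→5→4→9, push 1): res(4,5)=5
after path 3 (7→8→2→11→3→12→4→5→10→6→9, push 1): res(4,5)=4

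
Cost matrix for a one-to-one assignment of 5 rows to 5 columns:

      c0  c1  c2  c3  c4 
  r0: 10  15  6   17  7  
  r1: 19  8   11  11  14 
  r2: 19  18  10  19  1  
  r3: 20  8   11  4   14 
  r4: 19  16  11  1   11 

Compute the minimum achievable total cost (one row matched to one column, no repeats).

one of 2 optimal assignments: row0→col0 (cost 10), row1→col1 (cost 8), row2→col4 (cost 1), row3→col2 (cost 11), row4→col3 (cost 1)
total = 10 + 8 + 1 + 11 + 1 = 31

Minimum assignment cost: 31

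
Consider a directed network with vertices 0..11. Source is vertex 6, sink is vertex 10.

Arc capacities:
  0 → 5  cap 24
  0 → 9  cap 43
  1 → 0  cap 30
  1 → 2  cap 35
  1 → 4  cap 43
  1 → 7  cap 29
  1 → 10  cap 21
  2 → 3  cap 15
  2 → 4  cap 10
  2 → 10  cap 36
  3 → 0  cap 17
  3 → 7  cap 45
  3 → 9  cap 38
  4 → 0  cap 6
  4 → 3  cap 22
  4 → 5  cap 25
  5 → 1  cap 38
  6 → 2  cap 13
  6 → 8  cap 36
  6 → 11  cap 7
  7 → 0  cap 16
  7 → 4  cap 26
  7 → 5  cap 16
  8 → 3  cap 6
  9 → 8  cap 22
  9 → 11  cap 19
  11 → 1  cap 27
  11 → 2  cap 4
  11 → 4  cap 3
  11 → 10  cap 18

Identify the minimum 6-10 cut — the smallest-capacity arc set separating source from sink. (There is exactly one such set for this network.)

Min-cut arcs: {(6,2), (6,11), (8,3)} (total capacity 26)

augment #1: 6→2→10 push 13
augment #2: 6→11→10 push 7
augment #3: 6→8→3→9→11→10 push 6
max flow = 26; residual-reachable set from 6 gives S-side
cut edges (S→T): {(6,2), (6,11), (8,3)} total cap 26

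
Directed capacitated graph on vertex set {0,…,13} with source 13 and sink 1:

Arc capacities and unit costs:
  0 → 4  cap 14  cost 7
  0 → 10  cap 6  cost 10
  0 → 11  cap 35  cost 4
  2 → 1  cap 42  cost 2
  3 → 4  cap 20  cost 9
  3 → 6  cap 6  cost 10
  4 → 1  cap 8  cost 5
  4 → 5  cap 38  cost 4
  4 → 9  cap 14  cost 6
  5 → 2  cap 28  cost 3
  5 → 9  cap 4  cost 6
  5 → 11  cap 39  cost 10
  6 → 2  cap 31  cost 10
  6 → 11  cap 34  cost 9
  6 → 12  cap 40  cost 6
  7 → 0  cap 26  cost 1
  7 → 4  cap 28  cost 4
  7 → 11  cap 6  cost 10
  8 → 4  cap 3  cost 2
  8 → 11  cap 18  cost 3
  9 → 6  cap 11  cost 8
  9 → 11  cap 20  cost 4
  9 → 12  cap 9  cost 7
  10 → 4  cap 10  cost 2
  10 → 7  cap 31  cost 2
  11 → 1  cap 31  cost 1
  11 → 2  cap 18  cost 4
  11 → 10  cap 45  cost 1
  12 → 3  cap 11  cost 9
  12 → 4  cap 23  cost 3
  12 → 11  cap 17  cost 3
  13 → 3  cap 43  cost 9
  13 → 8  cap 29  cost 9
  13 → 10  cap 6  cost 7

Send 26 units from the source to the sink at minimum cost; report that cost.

shortest-cost path #1: 13→8→11→1 push 18 @ unit cost 13 (adds 234)
shortest-cost path #2: 13→10→4→1 push 6 @ unit cost 14 (adds 84)
shortest-cost path #3: 13→8→4→1 push 2 @ unit cost 16 (adds 32)
total cost = 350

Minimum cost for 26 units: 350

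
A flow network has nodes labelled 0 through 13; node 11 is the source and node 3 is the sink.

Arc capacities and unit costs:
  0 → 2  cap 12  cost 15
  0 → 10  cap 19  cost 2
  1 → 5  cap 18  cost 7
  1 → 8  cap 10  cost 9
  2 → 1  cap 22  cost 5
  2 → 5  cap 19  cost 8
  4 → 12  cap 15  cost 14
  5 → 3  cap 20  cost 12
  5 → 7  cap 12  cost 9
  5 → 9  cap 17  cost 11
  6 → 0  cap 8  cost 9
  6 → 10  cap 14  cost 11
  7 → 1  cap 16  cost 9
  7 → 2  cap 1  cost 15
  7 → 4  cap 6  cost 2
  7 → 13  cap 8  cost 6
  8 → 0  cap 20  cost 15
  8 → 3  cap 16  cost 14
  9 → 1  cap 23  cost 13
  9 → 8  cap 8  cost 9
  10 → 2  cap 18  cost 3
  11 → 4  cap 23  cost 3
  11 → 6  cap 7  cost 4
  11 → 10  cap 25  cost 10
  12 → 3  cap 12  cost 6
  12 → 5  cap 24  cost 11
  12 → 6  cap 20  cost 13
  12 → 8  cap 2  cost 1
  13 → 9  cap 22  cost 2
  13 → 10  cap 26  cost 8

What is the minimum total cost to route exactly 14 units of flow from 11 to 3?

shortest-cost path #1: 11→4→12→3 push 12 @ unit cost 23 (adds 276)
shortest-cost path #2: 11→4→12→8→3 push 2 @ unit cost 32 (adds 64)
total cost = 340

Minimum cost for 14 units: 340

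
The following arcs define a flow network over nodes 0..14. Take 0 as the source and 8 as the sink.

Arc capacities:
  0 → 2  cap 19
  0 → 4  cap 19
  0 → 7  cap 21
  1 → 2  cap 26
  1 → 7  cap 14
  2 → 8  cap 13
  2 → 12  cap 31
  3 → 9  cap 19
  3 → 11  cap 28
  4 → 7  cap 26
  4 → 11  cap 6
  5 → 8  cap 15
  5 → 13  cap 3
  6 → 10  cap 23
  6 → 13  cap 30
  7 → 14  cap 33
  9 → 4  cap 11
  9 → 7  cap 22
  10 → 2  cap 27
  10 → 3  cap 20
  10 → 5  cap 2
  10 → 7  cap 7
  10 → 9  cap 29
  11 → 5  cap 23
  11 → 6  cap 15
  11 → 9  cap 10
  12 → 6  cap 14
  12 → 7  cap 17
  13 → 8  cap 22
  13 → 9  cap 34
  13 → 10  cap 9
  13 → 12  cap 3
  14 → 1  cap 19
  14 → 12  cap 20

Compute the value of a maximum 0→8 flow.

Maximum flow value: 33

augment #1: 0→2→8 bottleneck 13, total now 13
augment #2: 0→4→11→5→8 bottleneck 6, total now 19
augment #3: 0→2→12→6→13→8 bottleneck 6, total now 25
augment #4: 0→7→14→12→6→13→8 bottleneck 8, total now 33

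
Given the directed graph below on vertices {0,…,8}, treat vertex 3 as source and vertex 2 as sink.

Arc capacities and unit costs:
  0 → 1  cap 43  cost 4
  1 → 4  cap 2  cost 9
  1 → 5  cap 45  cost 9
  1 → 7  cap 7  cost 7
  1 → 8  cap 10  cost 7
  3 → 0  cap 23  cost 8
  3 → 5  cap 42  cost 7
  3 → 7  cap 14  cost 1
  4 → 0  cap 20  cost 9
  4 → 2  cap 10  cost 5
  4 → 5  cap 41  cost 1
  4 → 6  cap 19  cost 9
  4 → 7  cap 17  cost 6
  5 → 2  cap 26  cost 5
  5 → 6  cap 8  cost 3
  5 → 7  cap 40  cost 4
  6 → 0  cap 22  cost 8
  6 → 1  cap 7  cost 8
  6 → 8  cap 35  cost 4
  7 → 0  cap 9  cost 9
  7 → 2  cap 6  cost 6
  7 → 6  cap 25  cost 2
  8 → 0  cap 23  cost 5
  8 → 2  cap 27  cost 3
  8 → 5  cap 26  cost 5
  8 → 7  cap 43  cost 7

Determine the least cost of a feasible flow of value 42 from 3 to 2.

Minimum cost for 42 units: 468

shortest-cost path #1: 3→7→2 push 6 @ unit cost 7 (adds 42)
shortest-cost path #2: 3→7→6→8→2 push 8 @ unit cost 10 (adds 80)
shortest-cost path #3: 3→5→2 push 26 @ unit cost 12 (adds 312)
shortest-cost path #4: 3→5→6→8→2 push 2 @ unit cost 17 (adds 34)
total cost = 468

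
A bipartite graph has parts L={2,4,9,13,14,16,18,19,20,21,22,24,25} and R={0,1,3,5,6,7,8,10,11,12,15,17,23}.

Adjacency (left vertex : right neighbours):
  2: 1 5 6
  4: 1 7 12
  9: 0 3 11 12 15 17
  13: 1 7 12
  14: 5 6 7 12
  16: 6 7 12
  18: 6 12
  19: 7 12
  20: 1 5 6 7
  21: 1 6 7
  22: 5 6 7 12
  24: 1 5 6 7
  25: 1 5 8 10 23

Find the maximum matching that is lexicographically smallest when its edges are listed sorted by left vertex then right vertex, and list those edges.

|M| = 7 (so the lex-smallest maximum matching has 7 edges)
process left vertices in ascending order; for each, take the smallest-labelled available neighbour that still permits 7 edges overall, or leave it unmatched if none does
lex-smallest matching: {2-1, 4-7, 9-0, 13-12, 14-5, 16-6, 25-8}

Lex-smallest maximum matching: {(2,1), (4,7), (9,0), (13,12), (14,5), (16,6), (25,8)}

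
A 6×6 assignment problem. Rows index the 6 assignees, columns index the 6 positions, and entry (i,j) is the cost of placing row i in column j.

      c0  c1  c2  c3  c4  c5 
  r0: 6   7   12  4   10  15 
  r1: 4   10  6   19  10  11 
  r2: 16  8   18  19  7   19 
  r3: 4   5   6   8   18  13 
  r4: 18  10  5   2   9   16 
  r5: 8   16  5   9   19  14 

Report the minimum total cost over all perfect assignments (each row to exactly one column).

one of 2 optimal assignments: row0→col0 (cost 6), row1→col5 (cost 11), row2→col4 (cost 7), row3→col1 (cost 5), row4→col3 (cost 2), row5→col2 (cost 5)
total = 6 + 11 + 7 + 5 + 2 + 5 = 36

Minimum assignment cost: 36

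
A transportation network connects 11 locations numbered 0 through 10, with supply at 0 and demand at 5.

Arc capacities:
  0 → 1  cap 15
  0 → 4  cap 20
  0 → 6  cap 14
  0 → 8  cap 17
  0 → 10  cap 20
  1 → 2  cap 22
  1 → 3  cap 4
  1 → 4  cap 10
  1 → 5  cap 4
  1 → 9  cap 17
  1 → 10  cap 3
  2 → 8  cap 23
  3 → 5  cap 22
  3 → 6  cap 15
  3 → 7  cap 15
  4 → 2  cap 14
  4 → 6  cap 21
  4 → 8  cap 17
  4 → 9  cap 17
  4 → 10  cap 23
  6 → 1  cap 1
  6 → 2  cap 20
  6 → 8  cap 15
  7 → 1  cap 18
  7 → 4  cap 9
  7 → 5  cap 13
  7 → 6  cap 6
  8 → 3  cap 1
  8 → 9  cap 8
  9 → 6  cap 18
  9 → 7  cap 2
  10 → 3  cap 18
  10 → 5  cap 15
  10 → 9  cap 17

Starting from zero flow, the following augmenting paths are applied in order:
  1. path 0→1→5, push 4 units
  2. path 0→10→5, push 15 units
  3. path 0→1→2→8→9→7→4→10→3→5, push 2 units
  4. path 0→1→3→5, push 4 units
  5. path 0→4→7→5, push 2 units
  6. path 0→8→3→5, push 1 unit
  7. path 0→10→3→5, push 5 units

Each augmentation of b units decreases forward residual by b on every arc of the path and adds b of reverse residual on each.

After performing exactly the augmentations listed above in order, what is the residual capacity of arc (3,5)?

Residual capacity of (3,5): 10

after path 1 (0→1→5, push 4): res(3,5)=22
after path 2 (0→10→5, push 15): res(3,5)=22
after path 3 (0→1→2→8→9→7→4→10→3→5, push 2): res(3,5)=20
after path 4 (0→1→3→5, push 4): res(3,5)=16
after path 5 (0→4→7→5, push 2): res(3,5)=16
after path 6 (0→8→3→5, push 1): res(3,5)=15
after path 7 (0→10→3→5, push 5): res(3,5)=10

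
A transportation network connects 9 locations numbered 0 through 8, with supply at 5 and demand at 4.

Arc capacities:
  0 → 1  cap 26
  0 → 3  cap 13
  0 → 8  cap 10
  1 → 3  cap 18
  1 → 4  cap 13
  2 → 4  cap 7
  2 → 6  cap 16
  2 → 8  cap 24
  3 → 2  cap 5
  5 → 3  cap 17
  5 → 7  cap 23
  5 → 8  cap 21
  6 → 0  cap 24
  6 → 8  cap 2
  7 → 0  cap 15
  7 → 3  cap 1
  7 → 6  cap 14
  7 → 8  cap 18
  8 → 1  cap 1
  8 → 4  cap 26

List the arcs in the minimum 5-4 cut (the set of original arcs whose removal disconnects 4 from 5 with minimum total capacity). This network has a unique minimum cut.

Min-cut arcs: {(1,4), (3,2), (8,4)} (total capacity 44)

augment #1: 5→8→4 push 21
augment #2: 5→3→2→4 push 5
augment #3: 5→7→8→4 push 5
augment #4: 5→7→0→1→4 push 13
max flow = 44; residual-reachable set from 5 gives S-side
cut edges (S→T): {(1,4), (3,2), (8,4)} total cap 44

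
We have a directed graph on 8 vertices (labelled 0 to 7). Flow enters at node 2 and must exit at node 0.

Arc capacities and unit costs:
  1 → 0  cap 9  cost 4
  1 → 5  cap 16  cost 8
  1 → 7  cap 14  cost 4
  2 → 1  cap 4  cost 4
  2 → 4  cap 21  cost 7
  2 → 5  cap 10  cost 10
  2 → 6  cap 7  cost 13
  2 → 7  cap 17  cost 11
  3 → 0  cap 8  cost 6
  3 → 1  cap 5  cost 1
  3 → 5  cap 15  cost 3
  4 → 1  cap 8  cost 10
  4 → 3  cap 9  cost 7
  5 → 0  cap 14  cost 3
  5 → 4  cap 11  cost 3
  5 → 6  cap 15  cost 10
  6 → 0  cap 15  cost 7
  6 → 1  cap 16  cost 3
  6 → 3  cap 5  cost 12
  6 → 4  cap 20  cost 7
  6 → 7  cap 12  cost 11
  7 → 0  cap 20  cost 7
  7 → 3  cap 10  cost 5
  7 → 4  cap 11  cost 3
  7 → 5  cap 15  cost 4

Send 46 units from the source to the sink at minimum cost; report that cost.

shortest-cost path #1: 2→1→0 push 4 @ unit cost 8 (adds 32)
shortest-cost path #2: 2→5→0 push 10 @ unit cost 13 (adds 130)
shortest-cost path #3: 2→7→0 push 17 @ unit cost 18 (adds 306)
shortest-cost path #4: 2→4→3→1→0 push 5 @ unit cost 19 (adds 95)
shortest-cost path #5: 2→6→0 push 7 @ unit cost 20 (adds 140)
shortest-cost path #6: 2→4→3→0 push 3 @ unit cost 20 (adds 60)
total cost = 763

Minimum cost for 46 units: 763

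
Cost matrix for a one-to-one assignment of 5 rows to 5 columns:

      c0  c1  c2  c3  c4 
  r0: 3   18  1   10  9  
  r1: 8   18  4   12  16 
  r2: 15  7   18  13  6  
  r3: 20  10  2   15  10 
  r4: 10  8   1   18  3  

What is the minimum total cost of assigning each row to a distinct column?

Minimum assignment cost: 27

optimal assignment: row0→col0 (cost 3), row1→col3 (cost 12), row2→col1 (cost 7), row3→col2 (cost 2), row4→col4 (cost 3)
total = 3 + 12 + 7 + 2 + 3 = 27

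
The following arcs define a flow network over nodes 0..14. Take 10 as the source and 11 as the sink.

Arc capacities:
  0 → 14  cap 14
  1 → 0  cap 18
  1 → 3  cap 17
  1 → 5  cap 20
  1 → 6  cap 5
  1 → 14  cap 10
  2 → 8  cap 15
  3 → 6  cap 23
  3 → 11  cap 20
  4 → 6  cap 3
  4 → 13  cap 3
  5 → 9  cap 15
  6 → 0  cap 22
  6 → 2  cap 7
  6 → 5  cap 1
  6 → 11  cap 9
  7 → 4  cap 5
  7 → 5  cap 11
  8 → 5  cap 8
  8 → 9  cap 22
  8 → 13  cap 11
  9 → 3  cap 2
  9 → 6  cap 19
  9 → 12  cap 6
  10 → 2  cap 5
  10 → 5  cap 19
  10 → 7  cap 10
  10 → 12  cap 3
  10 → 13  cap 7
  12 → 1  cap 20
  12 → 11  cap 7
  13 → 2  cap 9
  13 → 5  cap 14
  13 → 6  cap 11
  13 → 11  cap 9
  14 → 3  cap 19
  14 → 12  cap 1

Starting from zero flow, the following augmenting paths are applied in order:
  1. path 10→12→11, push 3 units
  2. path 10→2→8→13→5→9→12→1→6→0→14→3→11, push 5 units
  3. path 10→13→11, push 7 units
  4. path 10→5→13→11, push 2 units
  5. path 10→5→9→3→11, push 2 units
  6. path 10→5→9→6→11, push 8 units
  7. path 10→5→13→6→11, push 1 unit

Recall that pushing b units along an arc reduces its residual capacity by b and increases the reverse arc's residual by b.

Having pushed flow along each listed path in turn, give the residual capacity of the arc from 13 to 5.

after path 1 (10→12→11, push 3): res(13,5)=14
after path 2 (10→2→8→13→5→9→12→1→6→0→14→3→11, push 5): res(13,5)=9
after path 3 (10→13→11, push 7): res(13,5)=9
after path 4 (10→5→13→11, push 2): res(13,5)=11
after path 5 (10→5→9→3→11, push 2): res(13,5)=11
after path 6 (10→5→9→6→11, push 8): res(13,5)=11
after path 7 (10→5→13→6→11, push 1): res(13,5)=12

Residual capacity of (13,5): 12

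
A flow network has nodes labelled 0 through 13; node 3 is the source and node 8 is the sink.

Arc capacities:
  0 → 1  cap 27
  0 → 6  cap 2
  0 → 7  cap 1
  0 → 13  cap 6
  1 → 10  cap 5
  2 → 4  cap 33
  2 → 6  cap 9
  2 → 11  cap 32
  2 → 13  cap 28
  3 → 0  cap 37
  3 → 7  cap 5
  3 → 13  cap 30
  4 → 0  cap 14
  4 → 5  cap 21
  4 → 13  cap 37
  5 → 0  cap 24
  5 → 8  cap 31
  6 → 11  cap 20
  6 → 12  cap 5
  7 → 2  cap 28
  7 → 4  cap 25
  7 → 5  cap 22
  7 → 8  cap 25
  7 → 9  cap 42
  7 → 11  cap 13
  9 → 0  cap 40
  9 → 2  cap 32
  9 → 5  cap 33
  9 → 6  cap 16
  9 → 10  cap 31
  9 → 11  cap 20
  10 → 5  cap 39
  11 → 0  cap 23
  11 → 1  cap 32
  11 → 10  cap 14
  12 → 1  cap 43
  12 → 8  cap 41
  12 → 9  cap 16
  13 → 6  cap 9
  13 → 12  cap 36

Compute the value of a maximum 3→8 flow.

augment #1: 3→7→8 bottleneck 5, total now 5
augment #2: 3→0→7→8 bottleneck 1, total now 6
augment #3: 3→13→12→8 bottleneck 30, total now 36
augment #4: 3→0→6→12→8 bottleneck 2, total now 38
augment #5: 3→0→13→12→8 bottleneck 6, total now 44
augment #6: 3→0→1→10→5→8 bottleneck 5, total now 49

Maximum flow value: 49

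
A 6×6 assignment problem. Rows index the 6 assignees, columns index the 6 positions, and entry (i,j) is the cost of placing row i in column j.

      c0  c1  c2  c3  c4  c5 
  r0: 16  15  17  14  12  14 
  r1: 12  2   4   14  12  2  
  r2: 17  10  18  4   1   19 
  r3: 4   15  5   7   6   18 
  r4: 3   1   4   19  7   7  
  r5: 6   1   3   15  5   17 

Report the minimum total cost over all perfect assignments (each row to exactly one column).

optimal assignment: row0→col3 (cost 14), row1→col5 (cost 2), row2→col4 (cost 1), row3→col0 (cost 4), row4→col1 (cost 1), row5→col2 (cost 3)
total = 14 + 2 + 1 + 4 + 1 + 3 = 25

Minimum assignment cost: 25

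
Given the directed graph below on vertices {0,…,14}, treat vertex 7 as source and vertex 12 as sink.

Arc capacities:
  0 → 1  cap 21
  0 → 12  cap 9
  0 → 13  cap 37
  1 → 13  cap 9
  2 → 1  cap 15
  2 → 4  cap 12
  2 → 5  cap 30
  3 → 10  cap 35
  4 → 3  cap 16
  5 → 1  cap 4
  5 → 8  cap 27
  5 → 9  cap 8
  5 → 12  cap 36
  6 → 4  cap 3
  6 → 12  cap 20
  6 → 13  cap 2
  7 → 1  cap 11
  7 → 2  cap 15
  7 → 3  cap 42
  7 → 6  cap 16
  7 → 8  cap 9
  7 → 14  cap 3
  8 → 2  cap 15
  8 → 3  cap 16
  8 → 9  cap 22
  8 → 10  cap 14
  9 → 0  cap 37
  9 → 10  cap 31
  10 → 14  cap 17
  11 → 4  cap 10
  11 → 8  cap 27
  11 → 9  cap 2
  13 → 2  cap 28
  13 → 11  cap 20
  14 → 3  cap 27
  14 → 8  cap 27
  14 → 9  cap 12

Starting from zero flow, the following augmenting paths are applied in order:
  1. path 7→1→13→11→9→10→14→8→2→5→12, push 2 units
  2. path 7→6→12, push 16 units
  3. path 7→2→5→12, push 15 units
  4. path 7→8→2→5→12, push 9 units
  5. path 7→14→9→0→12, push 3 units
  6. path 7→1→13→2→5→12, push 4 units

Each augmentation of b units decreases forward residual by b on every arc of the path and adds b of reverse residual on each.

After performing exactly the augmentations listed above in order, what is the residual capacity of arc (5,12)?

Residual capacity of (5,12): 6

after path 1 (7→1→13→11→9→10→14→8→2→5→12, push 2): res(5,12)=34
after path 2 (7→6→12, push 16): res(5,12)=34
after path 3 (7→2→5→12, push 15): res(5,12)=19
after path 4 (7→8→2→5→12, push 9): res(5,12)=10
after path 5 (7→14→9→0→12, push 3): res(5,12)=10
after path 6 (7→1→13→2→5→12, push 4): res(5,12)=6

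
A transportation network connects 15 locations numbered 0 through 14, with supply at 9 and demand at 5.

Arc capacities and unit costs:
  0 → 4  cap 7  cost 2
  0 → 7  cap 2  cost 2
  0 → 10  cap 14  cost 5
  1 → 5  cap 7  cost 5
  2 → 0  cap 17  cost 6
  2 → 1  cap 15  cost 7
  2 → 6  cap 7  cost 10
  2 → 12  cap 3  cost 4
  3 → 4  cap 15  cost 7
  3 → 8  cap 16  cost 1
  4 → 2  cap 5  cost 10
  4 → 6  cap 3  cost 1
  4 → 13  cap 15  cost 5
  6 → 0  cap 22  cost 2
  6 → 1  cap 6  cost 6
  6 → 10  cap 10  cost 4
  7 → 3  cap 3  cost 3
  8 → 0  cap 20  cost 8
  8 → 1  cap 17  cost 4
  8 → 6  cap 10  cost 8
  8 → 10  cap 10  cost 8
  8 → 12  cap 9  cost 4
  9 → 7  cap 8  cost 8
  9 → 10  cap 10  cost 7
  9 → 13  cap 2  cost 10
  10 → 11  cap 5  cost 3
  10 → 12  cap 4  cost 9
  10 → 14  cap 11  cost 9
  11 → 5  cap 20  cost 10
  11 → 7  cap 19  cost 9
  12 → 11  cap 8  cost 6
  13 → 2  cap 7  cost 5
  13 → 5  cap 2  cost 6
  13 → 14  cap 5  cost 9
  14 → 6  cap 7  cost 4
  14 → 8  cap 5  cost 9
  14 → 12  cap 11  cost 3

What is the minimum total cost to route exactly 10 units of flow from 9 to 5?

shortest-cost path #1: 9→13→5 push 2 @ unit cost 16 (adds 32)
shortest-cost path #2: 9→10→11→5 push 5 @ unit cost 20 (adds 100)
shortest-cost path #3: 9→7→3→8→1→5 push 3 @ unit cost 21 (adds 63)
total cost = 195

Minimum cost for 10 units: 195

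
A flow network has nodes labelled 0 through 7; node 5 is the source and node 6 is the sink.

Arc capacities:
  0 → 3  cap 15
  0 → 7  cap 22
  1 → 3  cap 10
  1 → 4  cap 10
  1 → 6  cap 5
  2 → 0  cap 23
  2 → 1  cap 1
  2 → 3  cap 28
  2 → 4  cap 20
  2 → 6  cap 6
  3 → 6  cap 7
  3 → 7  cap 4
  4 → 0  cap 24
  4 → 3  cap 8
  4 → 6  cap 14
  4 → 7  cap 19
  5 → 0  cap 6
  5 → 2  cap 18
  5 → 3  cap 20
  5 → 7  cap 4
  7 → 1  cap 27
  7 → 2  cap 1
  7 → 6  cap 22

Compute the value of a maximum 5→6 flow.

Maximum flow value: 39

augment #1: 5→2→6 bottleneck 6, total now 6
augment #2: 5→3→6 bottleneck 7, total now 13
augment #3: 5→7→6 bottleneck 4, total now 17
augment #4: 5→0→7→6 bottleneck 6, total now 23
augment #5: 5→2→1→6 bottleneck 1, total now 24
augment #6: 5→2→4→6 bottleneck 11, total now 35
augment #7: 5→3→7→6 bottleneck 4, total now 39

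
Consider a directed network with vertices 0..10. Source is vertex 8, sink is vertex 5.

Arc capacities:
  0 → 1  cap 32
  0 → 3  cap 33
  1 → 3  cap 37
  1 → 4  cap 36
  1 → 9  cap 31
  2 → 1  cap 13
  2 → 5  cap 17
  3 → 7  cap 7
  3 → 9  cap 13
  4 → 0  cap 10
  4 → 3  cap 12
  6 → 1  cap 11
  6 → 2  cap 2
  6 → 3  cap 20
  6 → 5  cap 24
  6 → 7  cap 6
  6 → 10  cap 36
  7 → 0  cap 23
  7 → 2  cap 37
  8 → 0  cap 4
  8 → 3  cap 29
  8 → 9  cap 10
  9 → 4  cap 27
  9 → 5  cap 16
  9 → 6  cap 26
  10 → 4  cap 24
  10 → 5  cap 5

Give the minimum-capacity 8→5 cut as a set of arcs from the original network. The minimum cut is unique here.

Min-cut arcs: {(3,7), (3,9), (8,0), (8,9)} (total capacity 34)

augment #1: 8→9→5 push 10
augment #2: 8→3→9→5 push 6
augment #3: 8→3→7→2→5 push 7
augment #4: 8→3→9→6→5 push 7
augment #5: 8→0→1→9→6→5 push 4
max flow = 34; residual-reachable set from 8 gives S-side
cut edges (S→T): {(3,7), (3,9), (8,0), (8,9)} total cap 34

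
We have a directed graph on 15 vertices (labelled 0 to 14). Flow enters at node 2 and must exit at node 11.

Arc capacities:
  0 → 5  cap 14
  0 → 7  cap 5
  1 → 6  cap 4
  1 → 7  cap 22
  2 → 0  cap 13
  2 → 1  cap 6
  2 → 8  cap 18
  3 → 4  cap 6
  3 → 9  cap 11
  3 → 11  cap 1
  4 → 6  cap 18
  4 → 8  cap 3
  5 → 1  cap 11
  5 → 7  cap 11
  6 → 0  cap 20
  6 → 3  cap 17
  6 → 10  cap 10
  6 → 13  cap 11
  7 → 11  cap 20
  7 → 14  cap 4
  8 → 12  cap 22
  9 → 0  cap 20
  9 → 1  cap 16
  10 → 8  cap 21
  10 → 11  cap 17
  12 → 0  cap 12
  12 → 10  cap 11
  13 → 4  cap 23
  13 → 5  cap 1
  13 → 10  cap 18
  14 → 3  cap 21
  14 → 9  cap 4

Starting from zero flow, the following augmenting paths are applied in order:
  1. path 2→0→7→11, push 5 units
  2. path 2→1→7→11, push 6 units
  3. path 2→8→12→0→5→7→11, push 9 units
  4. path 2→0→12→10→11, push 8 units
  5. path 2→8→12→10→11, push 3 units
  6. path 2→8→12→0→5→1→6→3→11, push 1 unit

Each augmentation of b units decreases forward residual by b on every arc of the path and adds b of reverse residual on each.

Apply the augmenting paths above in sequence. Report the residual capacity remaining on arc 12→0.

Residual capacity of (12,0): 10

after path 1 (2→0→7→11, push 5): res(12,0)=12
after path 2 (2→1→7→11, push 6): res(12,0)=12
after path 3 (2→8→12→0→5→7→11, push 9): res(12,0)=3
after path 4 (2→0→12→10→11, push 8): res(12,0)=11
after path 5 (2→8→12→10→11, push 3): res(12,0)=11
after path 6 (2→8→12→0→5→1→6→3→11, push 1): res(12,0)=10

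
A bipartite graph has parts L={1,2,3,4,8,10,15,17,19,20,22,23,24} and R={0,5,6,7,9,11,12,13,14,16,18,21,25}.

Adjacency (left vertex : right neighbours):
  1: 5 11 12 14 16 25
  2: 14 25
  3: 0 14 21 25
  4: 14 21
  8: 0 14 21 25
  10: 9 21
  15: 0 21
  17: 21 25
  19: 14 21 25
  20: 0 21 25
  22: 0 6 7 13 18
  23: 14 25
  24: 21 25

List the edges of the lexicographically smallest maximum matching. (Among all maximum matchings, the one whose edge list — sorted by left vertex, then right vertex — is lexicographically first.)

|M| = 7 (so the lex-smallest maximum matching has 7 edges)
process left vertices in ascending order; for each, take the smallest-labelled available neighbour that still permits 7 edges overall, or leave it unmatched if none does
lex-smallest matching: {1-5, 2-14, 3-0, 4-21, 8-25, 10-9, 22-6}

Lex-smallest maximum matching: {(1,5), (2,14), (3,0), (4,21), (8,25), (10,9), (22,6)}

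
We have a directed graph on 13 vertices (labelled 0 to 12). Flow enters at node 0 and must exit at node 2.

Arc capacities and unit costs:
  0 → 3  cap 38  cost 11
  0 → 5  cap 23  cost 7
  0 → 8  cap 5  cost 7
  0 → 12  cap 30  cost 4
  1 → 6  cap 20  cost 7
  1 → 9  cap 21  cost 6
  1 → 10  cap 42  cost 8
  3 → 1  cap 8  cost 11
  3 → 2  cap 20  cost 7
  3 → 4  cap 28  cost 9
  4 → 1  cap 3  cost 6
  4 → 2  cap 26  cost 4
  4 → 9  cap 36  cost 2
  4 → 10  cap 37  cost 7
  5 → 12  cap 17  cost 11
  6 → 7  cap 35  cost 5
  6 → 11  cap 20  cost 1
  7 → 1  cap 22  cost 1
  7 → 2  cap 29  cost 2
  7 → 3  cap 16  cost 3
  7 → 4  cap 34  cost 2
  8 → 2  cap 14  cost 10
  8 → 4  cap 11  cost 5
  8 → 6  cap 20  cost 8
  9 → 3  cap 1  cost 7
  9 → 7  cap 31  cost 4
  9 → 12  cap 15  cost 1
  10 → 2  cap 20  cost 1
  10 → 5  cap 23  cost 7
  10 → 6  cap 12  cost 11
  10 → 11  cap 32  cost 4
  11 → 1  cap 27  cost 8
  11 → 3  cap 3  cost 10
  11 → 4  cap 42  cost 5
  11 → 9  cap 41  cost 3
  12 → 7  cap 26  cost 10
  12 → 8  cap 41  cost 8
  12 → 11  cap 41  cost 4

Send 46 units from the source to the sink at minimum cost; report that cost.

shortest-cost path #1: 0→8→4→2 push 5 @ unit cost 16 (adds 80)
shortest-cost path #2: 0→12→7→2 push 26 @ unit cost 16 (adds 416)
shortest-cost path #3: 0→12→11→4→2 push 4 @ unit cost 17 (adds 68)
shortest-cost path #4: 0→3→2 push 11 @ unit cost 18 (adds 198)
total cost = 762

Minimum cost for 46 units: 762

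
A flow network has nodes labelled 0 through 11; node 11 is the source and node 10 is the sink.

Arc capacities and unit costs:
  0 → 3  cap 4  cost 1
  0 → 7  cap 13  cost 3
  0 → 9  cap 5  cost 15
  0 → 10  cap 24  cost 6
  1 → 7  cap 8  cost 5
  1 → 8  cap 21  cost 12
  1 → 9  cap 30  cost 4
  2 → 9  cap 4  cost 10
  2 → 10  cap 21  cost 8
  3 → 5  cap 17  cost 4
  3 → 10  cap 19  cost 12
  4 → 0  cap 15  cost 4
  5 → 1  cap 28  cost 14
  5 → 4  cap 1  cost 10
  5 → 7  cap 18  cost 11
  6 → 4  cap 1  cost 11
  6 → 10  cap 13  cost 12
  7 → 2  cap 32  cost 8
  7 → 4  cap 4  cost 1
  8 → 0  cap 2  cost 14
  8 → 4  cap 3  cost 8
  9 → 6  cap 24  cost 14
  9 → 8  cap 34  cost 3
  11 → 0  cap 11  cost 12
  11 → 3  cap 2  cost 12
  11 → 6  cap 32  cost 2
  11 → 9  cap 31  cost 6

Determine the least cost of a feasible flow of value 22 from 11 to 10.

shortest-cost path #1: 11→6→10 push 13 @ unit cost 14 (adds 182)
shortest-cost path #2: 11→0→10 push 9 @ unit cost 18 (adds 162)
total cost = 344

Minimum cost for 22 units: 344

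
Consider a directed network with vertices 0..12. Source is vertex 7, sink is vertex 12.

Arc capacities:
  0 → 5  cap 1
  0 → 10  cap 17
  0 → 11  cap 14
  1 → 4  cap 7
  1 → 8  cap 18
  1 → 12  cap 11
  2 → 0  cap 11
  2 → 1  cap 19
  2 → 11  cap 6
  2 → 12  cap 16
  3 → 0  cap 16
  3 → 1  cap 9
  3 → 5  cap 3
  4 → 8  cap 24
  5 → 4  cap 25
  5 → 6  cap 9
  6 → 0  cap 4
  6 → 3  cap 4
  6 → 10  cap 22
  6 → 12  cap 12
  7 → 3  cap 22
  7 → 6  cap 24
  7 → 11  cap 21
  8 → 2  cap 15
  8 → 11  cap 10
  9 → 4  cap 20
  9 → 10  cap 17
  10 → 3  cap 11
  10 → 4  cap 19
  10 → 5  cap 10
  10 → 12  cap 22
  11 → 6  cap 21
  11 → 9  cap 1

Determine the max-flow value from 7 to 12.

augment #1: 7→6→12 bottleneck 12, total now 12
augment #2: 7→3→1→12 bottleneck 9, total now 21
augment #3: 7→6→10→12 bottleneck 12, total now 33
augment #4: 7→3→0→10→12 bottleneck 10, total now 43
augment #5: 7→3→5→4→8→2→12 bottleneck 3, total now 46
augment #6: 7→11→9→4→8→2→12 bottleneck 1, total now 47
augment #7: 7→11→6→10→4→8→2→12 bottleneck 10, total now 57
augment #8: 7→11→6→0→5→4→8→2→12 bottleneck 1, total now 58

Maximum flow value: 58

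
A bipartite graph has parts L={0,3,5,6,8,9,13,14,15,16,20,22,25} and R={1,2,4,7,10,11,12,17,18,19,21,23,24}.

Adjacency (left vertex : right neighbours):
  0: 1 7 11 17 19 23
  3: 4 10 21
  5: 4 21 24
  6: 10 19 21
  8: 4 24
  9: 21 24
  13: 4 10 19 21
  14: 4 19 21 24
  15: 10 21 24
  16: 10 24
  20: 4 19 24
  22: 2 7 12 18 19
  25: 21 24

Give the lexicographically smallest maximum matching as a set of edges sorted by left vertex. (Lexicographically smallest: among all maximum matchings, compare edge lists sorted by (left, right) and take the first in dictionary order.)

|M| = 7 (so the lex-smallest maximum matching has 7 edges)
process left vertices in ascending order; for each, take the smallest-labelled available neighbour that still permits 7 edges overall, or leave it unmatched if none does
lex-smallest matching: {0-1, 3-4, 5-21, 6-10, 8-24, 13-19, 22-2}

Lex-smallest maximum matching: {(0,1), (3,4), (5,21), (6,10), (8,24), (13,19), (22,2)}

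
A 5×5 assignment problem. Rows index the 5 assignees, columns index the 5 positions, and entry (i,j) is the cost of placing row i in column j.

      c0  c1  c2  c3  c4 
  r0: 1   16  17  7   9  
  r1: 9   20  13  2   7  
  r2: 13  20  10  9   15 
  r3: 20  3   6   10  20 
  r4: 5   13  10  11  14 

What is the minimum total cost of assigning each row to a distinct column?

Minimum assignment cost: 29

optimal assignment: row0→col4 (cost 9), row1→col3 (cost 2), row2→col2 (cost 10), row3→col1 (cost 3), row4→col0 (cost 5)
total = 9 + 2 + 10 + 3 + 5 = 29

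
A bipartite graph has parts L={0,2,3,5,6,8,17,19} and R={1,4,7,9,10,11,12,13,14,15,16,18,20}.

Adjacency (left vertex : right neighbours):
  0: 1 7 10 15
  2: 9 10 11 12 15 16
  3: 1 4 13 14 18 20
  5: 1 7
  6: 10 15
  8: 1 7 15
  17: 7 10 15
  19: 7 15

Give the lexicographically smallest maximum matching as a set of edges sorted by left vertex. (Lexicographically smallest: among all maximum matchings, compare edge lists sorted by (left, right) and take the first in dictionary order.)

|M| = 6 (so the lex-smallest maximum matching has 6 edges)
process left vertices in ascending order; for each, take the smallest-labelled available neighbour that still permits 6 edges overall, or leave it unmatched if none does
lex-smallest matching: {0-1, 2-9, 3-4, 5-7, 6-10, 8-15}

Lex-smallest maximum matching: {(0,1), (2,9), (3,4), (5,7), (6,10), (8,15)}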